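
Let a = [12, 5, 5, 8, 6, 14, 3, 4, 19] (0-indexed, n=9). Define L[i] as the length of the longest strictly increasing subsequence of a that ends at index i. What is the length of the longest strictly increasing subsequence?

4

   i    0    1    2    3    4    5    6    7    8
a[i]   12    5    5    8    6   14    3    4   19
L[i]    1    1    1    2    2    3    1    2    4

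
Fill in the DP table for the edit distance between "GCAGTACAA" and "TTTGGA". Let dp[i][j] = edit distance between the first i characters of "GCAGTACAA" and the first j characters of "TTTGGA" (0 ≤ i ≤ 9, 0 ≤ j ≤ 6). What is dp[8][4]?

7

   ''  T  T  T  G  G  A
''  0  1  2  3  4  5  6
 G  1  1  2  3  3  4  5
 C  2  2  2  3  4  4  5
 A  3  3  3  3  4  5  4
 G  4  4  4  4  3  4  5
 T  5  4  4  4  4  4  5
 A  6  5  5  5  5  5  4
 C  7  6  6  6  6  6  5
 A  8  7  7  7  7  7  6
 A  9  8  8  8  8  8  7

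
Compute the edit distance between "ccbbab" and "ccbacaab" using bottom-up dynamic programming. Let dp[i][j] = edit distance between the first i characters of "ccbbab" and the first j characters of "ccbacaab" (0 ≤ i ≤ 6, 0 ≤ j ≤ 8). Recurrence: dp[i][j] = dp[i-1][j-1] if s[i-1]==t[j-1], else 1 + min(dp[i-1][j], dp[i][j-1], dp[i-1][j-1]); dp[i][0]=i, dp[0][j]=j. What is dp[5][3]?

2

   ''  c  c  b  a  c  a  a  b
''  0  1  2  3  4  5  6  7  8
 c  1  0  1  2  3  4  5  6  7
 c  2  1  0  1  2  3  4  5  6
 b  3  2  1  0  1  2  3  4  5
 b  4  3  2  1  1  2  3  4  4
 a  5  4  3  2  1  2  2  3  4
 b  6  5  4  3  2  2  3  3  3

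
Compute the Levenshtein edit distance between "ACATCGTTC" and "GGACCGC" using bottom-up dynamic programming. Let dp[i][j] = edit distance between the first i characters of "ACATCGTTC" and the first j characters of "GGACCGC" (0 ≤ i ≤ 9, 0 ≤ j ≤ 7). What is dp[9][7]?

   ''  G  G  A  C  C  G  C
''  0  1  2  3  4  5  6  7
 A  1  1  2  2  3  4  5  6
 C  2  2  2  3  2  3  4  5
 A  3  3  3  2  3  3  4  5
 T  4  4  4  3  3  4  4  5
 C  5  5  5  4  3  3  4  4
 G  6  5  5  5  4  4  3  4
 T  7  6  6  6  5  5  4  4
 T  8  7  7  7  6  6  5  5
 C  9  8  8  8  7  6  6  5

5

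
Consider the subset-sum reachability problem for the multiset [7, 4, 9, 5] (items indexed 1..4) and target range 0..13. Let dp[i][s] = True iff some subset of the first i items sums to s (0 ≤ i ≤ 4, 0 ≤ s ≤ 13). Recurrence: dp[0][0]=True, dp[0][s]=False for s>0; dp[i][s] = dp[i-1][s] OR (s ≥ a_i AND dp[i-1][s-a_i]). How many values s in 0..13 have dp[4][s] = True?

i\s   0   1   2   3   4   5   6   7   8   9  10  11  12  13
  0   T   F   F   F   F   F   F   F   F   F   F   F   F   F
  1   T   F   F   F   F   F   F   T   F   F   F   F   F   F
  2   T   F   F   F   T   F   F   T   F   F   F   T   F   F
  3   T   F   F   F   T   F   F   T   F   T   F   T   F   T
  4   T   F   F   F   T   T   F   T   F   T   F   T   T   T

8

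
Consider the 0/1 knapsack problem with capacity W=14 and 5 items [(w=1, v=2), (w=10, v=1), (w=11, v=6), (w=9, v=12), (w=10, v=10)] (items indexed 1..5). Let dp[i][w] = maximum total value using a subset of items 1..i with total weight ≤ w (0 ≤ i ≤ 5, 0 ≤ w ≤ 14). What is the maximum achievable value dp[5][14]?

i\w   0   1   2   3   4   5   6   7   8   9  10  11  12  13  14
  0   0   0   0   0   0   0   0   0   0   0   0   0   0   0   0
  1   0   2   2   2   2   2   2   2   2   2   2   2   2   2   2
  2   0   2   2   2   2   2   2   2   2   2   2   3   3   3   3
  3   0   2   2   2   2   2   2   2   2   2   2   6   8   8   8
  4   0   2   2   2   2   2   2   2   2  12  14  14  14  14  14
  5   0   2   2   2   2   2   2   2   2  12  14  14  14  14  14

14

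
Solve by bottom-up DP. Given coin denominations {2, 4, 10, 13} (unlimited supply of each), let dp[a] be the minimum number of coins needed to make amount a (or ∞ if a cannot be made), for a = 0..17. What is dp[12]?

 a  0  1  2  3  4  5  6  7  8  9 10 11 12 13 14 15 16 17
dp  0  -  1  -  1  -  2  -  2  -  1  -  2  1  2  2  3  2
(- denotes ∞ / unreachable)

2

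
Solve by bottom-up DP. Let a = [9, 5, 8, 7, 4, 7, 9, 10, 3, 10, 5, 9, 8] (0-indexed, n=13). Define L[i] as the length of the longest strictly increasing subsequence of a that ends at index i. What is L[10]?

   i    0    1    2    3    4    5    6    7    8    9   10   11   12
a[i]    9    5    8    7    4    7    9   10    3   10    5    9    8
L[i]    1    1    2    2    1    2    3    4    1    4    2    3    3

2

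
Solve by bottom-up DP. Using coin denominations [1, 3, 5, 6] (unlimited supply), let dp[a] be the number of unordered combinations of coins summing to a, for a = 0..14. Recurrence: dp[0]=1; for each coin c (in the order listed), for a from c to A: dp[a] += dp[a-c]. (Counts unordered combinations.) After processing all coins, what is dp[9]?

after  coin     0     1     2     3     4     5     6     7     8     9    10    11    12    13    14
          1     1     1     1     1     1     1     1     1     1     1     1     1     1     1     1
          3     1     1     1     2     2     2     3     3     3     4     4     4     5     5     5
          5     1     1     1     2     2     3     4     4     5     6     7     8     9    10    11
          6     1     1     1     2     2     3     5     5     6     8     9    11    14    15    17

8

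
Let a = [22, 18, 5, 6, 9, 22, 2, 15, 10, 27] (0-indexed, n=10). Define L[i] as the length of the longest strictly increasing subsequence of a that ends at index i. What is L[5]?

   i    0    1    2    3    4    5    6    7    8    9
a[i]   22   18    5    6    9   22    2   15   10   27
L[i]    1    1    1    2    3    4    1    4    4    5

4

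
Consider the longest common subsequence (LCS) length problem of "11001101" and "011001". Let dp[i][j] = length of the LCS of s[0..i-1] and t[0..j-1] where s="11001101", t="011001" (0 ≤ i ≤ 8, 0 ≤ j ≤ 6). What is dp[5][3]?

   ''  0  1  1  0  0  1
''  0  0  0  0  0  0  0
 1  0  0  1  1  1  1  1
 1  0  0  1  2  2  2  2
 0  0  1  1  2  3  3  3
 0  0  1  1  2  3  4  4
 1  0  1  2  2  3  4  5
 1  0  1  2  3  3  4  5
 0  0  1  2  3  4  4  5
 1  0  1  2  3  4  4  5

2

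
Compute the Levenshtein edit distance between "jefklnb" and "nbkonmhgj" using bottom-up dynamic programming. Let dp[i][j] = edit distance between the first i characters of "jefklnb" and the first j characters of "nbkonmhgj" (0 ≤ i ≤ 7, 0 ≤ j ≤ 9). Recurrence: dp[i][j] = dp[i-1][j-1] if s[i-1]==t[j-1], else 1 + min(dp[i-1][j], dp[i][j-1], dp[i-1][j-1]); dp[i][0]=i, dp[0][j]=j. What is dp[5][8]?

   ''  n  b  k  o  n  m  h  g  j
''  0  1  2  3  4  5  6  7  8  9
 j  1  1  2  3  4  5  6  7  8  8
 e  2  2  2  3  4  5  6  7  8  9
 f  3  3  3  3  4  5  6  7  8  9
 k  4  4  4  3  4  5  6  7  8  9
 l  5  5  5  4  4  5  6  7  8  9
 n  6  5  6  5  5  4  5  6  7  8
 b  7  6  5  6  6  5  5  6  7  8

8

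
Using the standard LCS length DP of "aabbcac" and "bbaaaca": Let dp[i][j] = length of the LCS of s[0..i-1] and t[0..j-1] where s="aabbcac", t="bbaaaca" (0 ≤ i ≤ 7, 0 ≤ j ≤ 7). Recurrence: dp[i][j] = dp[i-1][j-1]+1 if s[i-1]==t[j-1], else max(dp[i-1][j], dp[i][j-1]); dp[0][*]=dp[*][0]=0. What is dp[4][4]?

2

   ''  b  b  a  a  a  c  a
''  0  0  0  0  0  0  0  0
 a  0  0  0  1  1  1  1  1
 a  0  0  0  1  2  2  2  2
 b  0  1  1  1  2  2  2  2
 b  0  1  2  2  2  2  2  2
 c  0  1  2  2  2  2  3  3
 a  0  1  2  3  3  3  3  4
 c  0  1  2  3  3  3  4  4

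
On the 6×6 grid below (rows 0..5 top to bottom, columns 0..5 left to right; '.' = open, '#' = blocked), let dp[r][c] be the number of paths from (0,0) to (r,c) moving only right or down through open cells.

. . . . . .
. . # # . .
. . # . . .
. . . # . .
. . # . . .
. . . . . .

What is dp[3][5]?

r\c   0   1   2   3   4   5
  0   1   1   1   1   1   1
  1   1   2   0   0   1   2
  2   1   3   0   0   1   3
  3   1   4   4   0   1   4
  4   1   5   0   0   1   5
  5   1   6   6   6   7  12

4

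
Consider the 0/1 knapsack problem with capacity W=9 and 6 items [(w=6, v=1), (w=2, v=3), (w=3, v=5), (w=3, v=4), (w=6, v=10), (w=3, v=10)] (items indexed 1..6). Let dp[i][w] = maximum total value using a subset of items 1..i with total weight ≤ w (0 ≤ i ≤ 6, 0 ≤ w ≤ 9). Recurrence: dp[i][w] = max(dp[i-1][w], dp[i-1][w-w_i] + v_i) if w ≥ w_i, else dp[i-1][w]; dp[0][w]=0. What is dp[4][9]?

i\w   0   1   2   3   4   5   6   7   8   9
  0   0   0   0   0   0   0   0   0   0   0
  1   0   0   0   0   0   0   1   1   1   1
  2   0   0   3   3   3   3   3   3   4   4
  3   0   0   3   5   5   8   8   8   8   8
  4   0   0   3   5   5   8   9   9  12  12
  5   0   0   3   5   5   8  10  10  13  15
  6   0   0   3  10  10  13  15  15  18  20

12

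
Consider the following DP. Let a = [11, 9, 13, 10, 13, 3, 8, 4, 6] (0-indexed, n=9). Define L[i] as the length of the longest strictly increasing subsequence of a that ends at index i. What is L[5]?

   i    0    1    2    3    4    5    6    7    8
a[i]   11    9   13   10   13    3    8    4    6
L[i]    1    1    2    2    3    1    2    2    3

1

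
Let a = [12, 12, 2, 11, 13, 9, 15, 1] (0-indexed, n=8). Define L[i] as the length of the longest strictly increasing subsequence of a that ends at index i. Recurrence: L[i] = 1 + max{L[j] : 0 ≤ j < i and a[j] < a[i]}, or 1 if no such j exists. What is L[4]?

3

   i    0    1    2    3    4    5    6    7
a[i]   12   12    2   11   13    9   15    1
L[i]    1    1    1    2    3    2    4    1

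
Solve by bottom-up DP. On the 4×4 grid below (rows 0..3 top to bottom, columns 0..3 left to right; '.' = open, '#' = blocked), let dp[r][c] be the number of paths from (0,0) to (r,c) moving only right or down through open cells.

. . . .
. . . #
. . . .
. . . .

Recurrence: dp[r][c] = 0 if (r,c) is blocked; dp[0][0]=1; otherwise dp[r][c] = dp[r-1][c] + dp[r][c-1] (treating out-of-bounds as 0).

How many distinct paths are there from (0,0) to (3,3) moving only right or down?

r\c   0   1   2   3
  0   1   1   1   1
  1   1   2   3   0
  2   1   3   6   6
  3   1   4  10  16

16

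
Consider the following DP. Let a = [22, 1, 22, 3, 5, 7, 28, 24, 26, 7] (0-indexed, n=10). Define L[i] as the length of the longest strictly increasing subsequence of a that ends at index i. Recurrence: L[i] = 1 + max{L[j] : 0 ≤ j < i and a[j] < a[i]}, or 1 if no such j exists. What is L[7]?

   i    0    1    2    3    4    5    6    7    8    9
a[i]   22    1   22    3    5    7   28   24   26    7
L[i]    1    1    2    2    3    4    5    5    6    4

5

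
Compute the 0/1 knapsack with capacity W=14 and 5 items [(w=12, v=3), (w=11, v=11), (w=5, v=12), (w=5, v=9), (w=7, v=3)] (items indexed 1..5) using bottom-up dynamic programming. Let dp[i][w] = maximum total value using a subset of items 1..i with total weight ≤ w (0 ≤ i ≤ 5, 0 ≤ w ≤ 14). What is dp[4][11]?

i\w   0   1   2   3   4   5   6   7   8   9  10  11  12  13  14
  0   0   0   0   0   0   0   0   0   0   0   0   0   0   0   0
  1   0   0   0   0   0   0   0   0   0   0   0   0   3   3   3
  2   0   0   0   0   0   0   0   0   0   0   0  11  11  11  11
  3   0   0   0   0   0  12  12  12  12  12  12  12  12  12  12
  4   0   0   0   0   0  12  12  12  12  12  21  21  21  21  21
  5   0   0   0   0   0  12  12  12  12  12  21  21  21  21  21

21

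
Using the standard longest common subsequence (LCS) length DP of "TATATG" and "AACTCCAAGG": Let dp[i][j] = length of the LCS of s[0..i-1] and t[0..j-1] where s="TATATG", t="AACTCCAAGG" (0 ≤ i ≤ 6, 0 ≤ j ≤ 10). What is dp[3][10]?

   ''  A  A  C  T  C  C  A  A  G  G
''  0  0  0  0  0  0  0  0  0  0  0
 T  0  0  0  0  1  1  1  1  1  1  1
 A  0  1  1  1  1  1  1  2  2  2  2
 T  0  1  1  1  2  2  2  2  2  2  2
 A  0  1  2  2  2  2  2  3  3  3  3
 T  0  1  2  2  3  3  3  3  3  3  3
 G  0  1  2  2  3  3  3  3  3  4  4

2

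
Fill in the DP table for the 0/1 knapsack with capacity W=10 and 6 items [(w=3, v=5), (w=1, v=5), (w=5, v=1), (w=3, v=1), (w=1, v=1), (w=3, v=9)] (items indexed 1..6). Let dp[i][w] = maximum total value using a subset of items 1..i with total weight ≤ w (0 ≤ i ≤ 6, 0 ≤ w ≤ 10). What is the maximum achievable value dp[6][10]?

i\w   0   1   2   3   4   5   6   7   8   9  10
  0   0   0   0   0   0   0   0   0   0   0   0
  1   0   0   0   5   5   5   5   5   5   5   5
  2   0   5   5   5  10  10  10  10  10  10  10
  3   0   5   5   5  10  10  10  10  10  11  11
  4   0   5   5   5  10  10  10  11  11  11  11
  5   0   5   6   6  10  11  11  11  12  12  12
  6   0   5   6   9  14  15  15  19  20  20  20

20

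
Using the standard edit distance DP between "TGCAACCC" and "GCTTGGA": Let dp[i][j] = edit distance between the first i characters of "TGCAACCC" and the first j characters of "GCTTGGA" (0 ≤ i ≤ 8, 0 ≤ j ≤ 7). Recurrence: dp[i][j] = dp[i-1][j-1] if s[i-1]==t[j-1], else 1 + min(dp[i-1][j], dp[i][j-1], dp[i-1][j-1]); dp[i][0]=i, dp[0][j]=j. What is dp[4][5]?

   ''  G  C  T  T  G  G  A
''  0  1  2  3  4  5  6  7
 T  1  1  2  2  3  4  5  6
 G  2  1  2  3  3  3  4  5
 C  3  2  1  2  3  4  4  5
 A  4  3  2  2  3  4  5  4
 A  5  4  3  3  3  4  5  5
 C  6  5  4  4  4  4  5  6
 C  7  6  5  5  5  5  5  6
 C  8  7  6  6  6  6  6  6

4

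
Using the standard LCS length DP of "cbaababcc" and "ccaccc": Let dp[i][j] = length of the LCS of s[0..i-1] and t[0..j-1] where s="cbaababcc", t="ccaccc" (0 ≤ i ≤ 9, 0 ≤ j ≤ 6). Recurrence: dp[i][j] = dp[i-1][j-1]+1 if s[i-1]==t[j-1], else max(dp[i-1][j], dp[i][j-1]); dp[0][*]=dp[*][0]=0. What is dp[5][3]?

2

   ''  c  c  a  c  c  c
''  0  0  0  0  0  0  0
 c  0  1  1  1  1  1  1
 b  0  1  1  1  1  1  1
 a  0  1  1  2  2  2  2
 a  0  1  1  2  2  2  2
 b  0  1  1  2  2  2  2
 a  0  1  1  2  2  2  2
 b  0  1  1  2  2  2  2
 c  0  1  2  2  3  3  3
 c  0  1  2  2  3  4  4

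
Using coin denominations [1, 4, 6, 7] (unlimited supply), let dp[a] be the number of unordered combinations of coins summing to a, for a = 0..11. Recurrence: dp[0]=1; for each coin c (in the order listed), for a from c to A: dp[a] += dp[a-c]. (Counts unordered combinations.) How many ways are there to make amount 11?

after  coin     0     1     2     3     4     5     6     7     8     9    10    11
          1     1     1     1     1     1     1     1     1     1     1     1     1
          4     1     1     1     1     2     2     2     2     3     3     3     3
          6     1     1     1     1     2     2     3     3     4     4     5     5
          7     1     1     1     1     2     2     3     4     5     5     6     7

7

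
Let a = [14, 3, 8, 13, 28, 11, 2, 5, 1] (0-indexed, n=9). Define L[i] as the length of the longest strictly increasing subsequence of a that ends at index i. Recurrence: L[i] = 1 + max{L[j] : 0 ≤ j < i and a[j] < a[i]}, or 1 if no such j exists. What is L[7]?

2

   i    0    1    2    3    4    5    6    7    8
a[i]   14    3    8   13   28   11    2    5    1
L[i]    1    1    2    3    4    3    1    2    1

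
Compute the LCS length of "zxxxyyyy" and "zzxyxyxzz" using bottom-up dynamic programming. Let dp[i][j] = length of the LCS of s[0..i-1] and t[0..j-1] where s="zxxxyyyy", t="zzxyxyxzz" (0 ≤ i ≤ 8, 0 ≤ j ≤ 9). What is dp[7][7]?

   ''  z  z  x  y  x  y  x  z  z
''  0  0  0  0  0  0  0  0  0  0
 z  0  1  1  1  1  1  1  1  1  1
 x  0  1  1  2  2  2  2  2  2  2
 x  0  1  1  2  2  3  3  3  3  3
 x  0  1  1  2  2  3  3  4  4  4
 y  0  1  1  2  3  3  4  4  4  4
 y  0  1  1  2  3  3  4  4  4  4
 y  0  1  1  2  3  3  4  4  4  4
 y  0  1  1  2  3  3  4  4  4  4

4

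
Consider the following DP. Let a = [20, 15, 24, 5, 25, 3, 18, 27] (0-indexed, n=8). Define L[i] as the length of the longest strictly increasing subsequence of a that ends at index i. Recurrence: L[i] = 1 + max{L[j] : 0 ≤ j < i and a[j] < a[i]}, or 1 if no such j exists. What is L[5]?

1

   i    0    1    2    3    4    5    6    7
a[i]   20   15   24    5   25    3   18   27
L[i]    1    1    2    1    3    1    2    4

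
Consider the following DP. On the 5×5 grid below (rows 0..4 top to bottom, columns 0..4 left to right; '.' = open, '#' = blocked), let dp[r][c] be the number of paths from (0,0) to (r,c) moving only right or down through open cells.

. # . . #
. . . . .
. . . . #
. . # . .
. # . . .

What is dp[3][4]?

4

r\c   0   1   2   3   4
  0   1   0   0   0   0
  1   1   1   1   1   1
  2   1   2   3   4   0
  3   1   3   0   4   4
  4   1   0   0   4   8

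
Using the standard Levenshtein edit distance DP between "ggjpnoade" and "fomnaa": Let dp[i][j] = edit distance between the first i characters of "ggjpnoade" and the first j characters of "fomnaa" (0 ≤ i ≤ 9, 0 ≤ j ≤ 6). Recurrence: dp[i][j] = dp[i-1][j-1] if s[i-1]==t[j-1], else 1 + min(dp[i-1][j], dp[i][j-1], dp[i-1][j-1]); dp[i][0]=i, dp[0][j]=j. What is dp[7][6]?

5

   ''  f  o  m  n  a  a
''  0  1  2  3  4  5  6
 g  1  1  2  3  4  5  6
 g  2  2  2  3  4  5  6
 j  3  3  3  3  4  5  6
 p  4  4  4  4  4  5  6
 n  5  5  5  5  4  5  6
 o  6  6  5  6  5  5  6
 a  7  7  6  6  6  5  5
 d  8  8  7  7  7  6  6
 e  9  9  8  8  8  7  7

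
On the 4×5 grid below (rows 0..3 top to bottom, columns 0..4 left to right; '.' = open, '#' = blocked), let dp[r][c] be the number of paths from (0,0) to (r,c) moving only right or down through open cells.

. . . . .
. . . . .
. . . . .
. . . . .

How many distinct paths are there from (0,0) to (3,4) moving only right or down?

35

r\c   0   1   2   3   4
  0   1   1   1   1   1
  1   1   2   3   4   5
  2   1   3   6  10  15
  3   1   4  10  20  35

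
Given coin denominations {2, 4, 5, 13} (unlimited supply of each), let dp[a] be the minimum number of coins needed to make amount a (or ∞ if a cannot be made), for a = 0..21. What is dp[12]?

 a  0  1  2  3  4  5  6  7  8  9 10 11 12 13 14 15 16 17 18 19 20 21
dp  0  -  1  -  1  1  2  2  2  2  2  3  3  1  3  2  4  2  2  3  3  3
(- denotes ∞ / unreachable)

3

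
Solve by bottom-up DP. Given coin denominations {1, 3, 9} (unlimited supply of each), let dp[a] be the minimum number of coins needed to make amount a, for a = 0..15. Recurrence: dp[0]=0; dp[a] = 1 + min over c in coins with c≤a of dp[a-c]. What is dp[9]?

1

 a  0  1  2  3  4  5  6  7  8  9 10 11 12 13 14 15
dp  0  1  2  1  2  3  2  3  4  1  2  3  2  3  4  3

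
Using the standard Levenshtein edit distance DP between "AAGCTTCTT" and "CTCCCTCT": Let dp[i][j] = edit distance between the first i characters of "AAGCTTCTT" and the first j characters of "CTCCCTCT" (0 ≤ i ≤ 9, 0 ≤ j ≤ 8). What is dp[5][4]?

   ''  C  T  C  C  C  T  C  T
''  0  1  2  3  4  5  6  7  8
 A  1  1  2  3  4  5  6  7  8
 A  2  2  2  3  4  5  6  7  8
 G  3  3  3  3  4  5  6  7  8
 C  4  3  4  3  3  4  5  6  7
 T  5  4  3  4  4  4  4  5  6
 T  6  5  4  4  5  5  4  5  5
 C  7  6  5  4  4  5  5  4  5
 T  8  7  6  5  5  5  5  5  4
 T  9  8  7  6  6  6  5  6  5

4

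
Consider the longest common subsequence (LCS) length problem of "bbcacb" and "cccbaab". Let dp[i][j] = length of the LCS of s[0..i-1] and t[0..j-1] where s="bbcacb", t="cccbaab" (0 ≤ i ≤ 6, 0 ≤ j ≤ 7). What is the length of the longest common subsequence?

   ''  c  c  c  b  a  a  b
''  0  0  0  0  0  0  0  0
 b  0  0  0  0  1  1  1  1
 b  0  0  0  0  1  1  1  2
 c  0  1  1  1  1  1  1  2
 a  0  1  1  1  1  2  2  2
 c  0  1  2  2  2  2  2  2
 b  0  1  2  2  3  3  3  3

3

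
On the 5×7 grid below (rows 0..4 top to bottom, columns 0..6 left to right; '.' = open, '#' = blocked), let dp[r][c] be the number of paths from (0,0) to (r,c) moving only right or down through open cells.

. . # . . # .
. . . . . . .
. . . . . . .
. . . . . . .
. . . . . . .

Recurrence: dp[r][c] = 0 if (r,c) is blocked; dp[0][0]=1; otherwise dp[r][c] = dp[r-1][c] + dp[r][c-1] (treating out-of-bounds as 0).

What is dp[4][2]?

14

r\c   0   1   2   3   4   5   6
  0   1   1   0   0   0   0   0
  1   1   2   2   2   2   2   2
  2   1   3   5   7   9  11  13
  3   1   4   9  16  25  36  49
  4   1   5  14  30  55  91 140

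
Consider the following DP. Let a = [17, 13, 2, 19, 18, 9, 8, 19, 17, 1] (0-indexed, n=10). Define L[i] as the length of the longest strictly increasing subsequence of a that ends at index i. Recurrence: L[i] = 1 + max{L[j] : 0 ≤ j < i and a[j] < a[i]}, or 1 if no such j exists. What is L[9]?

1

   i    0    1    2    3    4    5    6    7    8    9
a[i]   17   13    2   19   18    9    8   19   17    1
L[i]    1    1    1    2    2    2    2    3    3    1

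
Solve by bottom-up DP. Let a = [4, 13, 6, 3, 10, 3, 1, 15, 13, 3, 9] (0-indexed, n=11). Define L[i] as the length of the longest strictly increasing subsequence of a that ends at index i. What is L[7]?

4

   i    0    1    2    3    4    5    6    7    8    9   10
a[i]    4   13    6    3   10    3    1   15   13    3    9
L[i]    1    2    2    1    3    1    1    4    4    2    3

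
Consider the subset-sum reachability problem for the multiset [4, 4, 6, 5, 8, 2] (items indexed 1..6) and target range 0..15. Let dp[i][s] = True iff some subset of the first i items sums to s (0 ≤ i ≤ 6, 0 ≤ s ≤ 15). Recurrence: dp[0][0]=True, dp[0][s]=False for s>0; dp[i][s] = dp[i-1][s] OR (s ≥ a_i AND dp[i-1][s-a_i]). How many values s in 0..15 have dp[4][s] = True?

11

i\s   0   1   2   3   4   5   6   7   8   9  10  11  12  13  14  15
  0   T   F   F   F   F   F   F   F   F   F   F   F   F   F   F   F
  1   T   F   F   F   T   F   F   F   F   F   F   F   F   F   F   F
  2   T   F   F   F   T   F   F   F   T   F   F   F   F   F   F   F
  3   T   F   F   F   T   F   T   F   T   F   T   F   F   F   T   F
  4   T   F   F   F   T   T   T   F   T   T   T   T   F   T   T   T
  5   T   F   F   F   T   T   T   F   T   T   T   T   T   T   T   T
  6   T   F   T   F   T   T   T   T   T   T   T   T   T   T   T   T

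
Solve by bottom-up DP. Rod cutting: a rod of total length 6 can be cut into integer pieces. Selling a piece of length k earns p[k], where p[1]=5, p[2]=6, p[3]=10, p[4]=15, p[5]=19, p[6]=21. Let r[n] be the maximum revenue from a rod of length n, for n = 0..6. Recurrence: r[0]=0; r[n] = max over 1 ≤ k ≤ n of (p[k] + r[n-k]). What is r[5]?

25

   n    0    1    2    3    4    5    6
r[n]    0    5   10   15   20   25   30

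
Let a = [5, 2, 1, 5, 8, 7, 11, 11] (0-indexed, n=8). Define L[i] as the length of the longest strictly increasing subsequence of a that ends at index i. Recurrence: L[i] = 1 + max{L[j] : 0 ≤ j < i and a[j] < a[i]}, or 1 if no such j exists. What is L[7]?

   i    0    1    2    3    4    5    6    7
a[i]    5    2    1    5    8    7   11   11
L[i]    1    1    1    2    3    3    4    4

4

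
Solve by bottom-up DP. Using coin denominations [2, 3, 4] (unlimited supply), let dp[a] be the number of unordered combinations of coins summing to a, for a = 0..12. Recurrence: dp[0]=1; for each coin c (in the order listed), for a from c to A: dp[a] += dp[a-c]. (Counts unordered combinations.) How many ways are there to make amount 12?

after  coin     0     1     2     3     4     5     6     7     8     9    10    11    12
          2     1     0     1     0     1     0     1     0     1     0     1     0     1
          3     1     0     1     1     1     1     2     1     2     2     2     2     3
          4     1     0     1     1     2     1     3     2     4     3     5     4     7

7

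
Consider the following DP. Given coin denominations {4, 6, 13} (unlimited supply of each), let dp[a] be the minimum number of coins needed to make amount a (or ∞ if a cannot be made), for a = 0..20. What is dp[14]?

 a  0  1  2  3  4  5  6  7  8  9 10 11 12 13 14 15 16 17 18 19 20
dp  0  -  -  -  1  -  1  -  2  -  2  -  2  1  3  -  3  2  3  2  4
(- denotes ∞ / unreachable)

3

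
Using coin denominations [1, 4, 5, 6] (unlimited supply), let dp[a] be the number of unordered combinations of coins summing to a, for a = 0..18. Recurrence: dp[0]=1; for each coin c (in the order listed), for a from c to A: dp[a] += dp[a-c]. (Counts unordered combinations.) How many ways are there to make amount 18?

after  coin     0     1     2     3     4     5     6     7     8     9    10    11    12    13    14    15    16    17    18
          1     1     1     1     1     1     1     1     1     1     1     1     1     1     1     1     1     1     1     1
          4     1     1     1     1     2     2     2     2     3     3     3     3     4     4     4     4     5     5     5
          5     1     1     1     1     2     3     3     3     4     5     6     6     7     8     9    10    11    12    13
          6     1     1     1     1     2     3     4     4     5     6     8     9    11    12    14    16    19    21    24

24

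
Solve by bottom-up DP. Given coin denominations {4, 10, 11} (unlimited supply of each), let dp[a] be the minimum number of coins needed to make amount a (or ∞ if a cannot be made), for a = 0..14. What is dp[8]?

2

 a  0  1  2  3  4  5  6  7  8  9 10 11 12 13 14
dp  0  -  -  -  1  -  -  -  2  -  1  1  3  -  2
(- denotes ∞ / unreachable)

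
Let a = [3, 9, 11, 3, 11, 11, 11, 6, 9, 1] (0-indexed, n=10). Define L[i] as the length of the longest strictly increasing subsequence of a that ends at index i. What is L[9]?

1

   i    0    1    2    3    4    5    6    7    8    9
a[i]    3    9   11    3   11   11   11    6    9    1
L[i]    1    2    3    1    3    3    3    2    3    1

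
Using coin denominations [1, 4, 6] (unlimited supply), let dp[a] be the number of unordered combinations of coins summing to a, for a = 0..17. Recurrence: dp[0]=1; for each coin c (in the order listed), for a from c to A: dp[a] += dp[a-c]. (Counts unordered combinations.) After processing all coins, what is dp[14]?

8

after  coin     0     1     2     3     4     5     6     7     8     9    10    11    12    13    14    15    16    17
          1     1     1     1     1     1     1     1     1     1     1     1     1     1     1     1     1     1     1
          4     1     1     1     1     2     2     2     2     3     3     3     3     4     4     4     4     5     5
          6     1     1     1     1     2     2     3     3     4     4     5     5     7     7     8     8    10    10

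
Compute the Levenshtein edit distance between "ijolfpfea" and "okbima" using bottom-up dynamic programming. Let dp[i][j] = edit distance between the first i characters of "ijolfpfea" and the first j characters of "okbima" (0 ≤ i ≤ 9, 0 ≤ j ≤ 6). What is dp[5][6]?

6

   ''  o  k  b  i  m  a
''  0  1  2  3  4  5  6
 i  1  1  2  3  3  4  5
 j  2  2  2  3  4  4  5
 o  3  2  3  3  4  5  5
 l  4  3  3  4  4  5  6
 f  5  4  4  4  5  5  6
 p  6  5  5  5  5  6  6
 f  7  6  6  6  6  6  7
 e  8  7  7  7  7  7  7
 a  9  8  8  8  8  8  7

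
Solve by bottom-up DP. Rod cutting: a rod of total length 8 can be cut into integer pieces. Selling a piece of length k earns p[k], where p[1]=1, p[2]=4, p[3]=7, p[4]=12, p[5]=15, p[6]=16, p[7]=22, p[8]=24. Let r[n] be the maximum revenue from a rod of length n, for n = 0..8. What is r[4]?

12

   n    0    1    2    3    4    5    6    7    8
r[n]    0    1    4    7   12   15   16   22   24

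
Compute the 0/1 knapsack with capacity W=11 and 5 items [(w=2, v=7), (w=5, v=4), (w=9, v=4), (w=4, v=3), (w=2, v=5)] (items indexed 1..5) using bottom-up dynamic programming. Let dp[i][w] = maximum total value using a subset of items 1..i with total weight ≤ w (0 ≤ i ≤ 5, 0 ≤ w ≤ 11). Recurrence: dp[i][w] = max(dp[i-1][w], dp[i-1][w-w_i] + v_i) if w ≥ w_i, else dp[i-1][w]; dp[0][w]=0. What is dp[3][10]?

11

i\w   0   1   2   3   4   5   6   7   8   9  10  11
  0   0   0   0   0   0   0   0   0   0   0   0   0
  1   0   0   7   7   7   7   7   7   7   7   7   7
  2   0   0   7   7   7   7   7  11  11  11  11  11
  3   0   0   7   7   7   7   7  11  11  11  11  11
  4   0   0   7   7   7   7  10  11  11  11  11  14
  5   0   0   7   7  12  12  12  12  15  16  16  16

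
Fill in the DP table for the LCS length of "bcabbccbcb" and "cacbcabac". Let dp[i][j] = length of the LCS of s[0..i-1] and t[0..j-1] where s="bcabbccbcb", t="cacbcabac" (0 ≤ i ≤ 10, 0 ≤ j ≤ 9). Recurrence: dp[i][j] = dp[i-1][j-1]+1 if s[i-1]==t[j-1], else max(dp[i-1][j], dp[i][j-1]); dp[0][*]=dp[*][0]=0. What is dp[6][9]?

5

   ''  c  a  c  b  c  a  b  a  c
''  0  0  0  0  0  0  0  0  0  0
 b  0  0  0  0  1  1  1  1  1  1
 c  0  1  1  1  1  2  2  2  2  2
 a  0  1  2  2  2  2  3  3  3  3
 b  0  1  2  2  3  3  3  4  4  4
 b  0  1  2  2  3  3  3  4  4  4
 c  0  1  2  3  3  4  4  4  4  5
 c  0  1  2  3  3  4  4  4  4  5
 b  0  1  2  3  4  4  4  5  5  5
 c  0  1  2  3  4  5  5  5  5  6
 b  0  1  2  3  4  5  5  6  6  6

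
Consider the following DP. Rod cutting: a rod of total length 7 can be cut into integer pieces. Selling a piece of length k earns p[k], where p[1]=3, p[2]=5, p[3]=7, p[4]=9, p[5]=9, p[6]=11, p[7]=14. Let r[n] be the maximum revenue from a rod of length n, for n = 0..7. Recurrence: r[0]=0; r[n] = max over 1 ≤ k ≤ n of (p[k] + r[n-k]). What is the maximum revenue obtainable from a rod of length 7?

21

   n    0    1    2    3    4    5    6    7
r[n]    0    3    6    9   12   15   18   21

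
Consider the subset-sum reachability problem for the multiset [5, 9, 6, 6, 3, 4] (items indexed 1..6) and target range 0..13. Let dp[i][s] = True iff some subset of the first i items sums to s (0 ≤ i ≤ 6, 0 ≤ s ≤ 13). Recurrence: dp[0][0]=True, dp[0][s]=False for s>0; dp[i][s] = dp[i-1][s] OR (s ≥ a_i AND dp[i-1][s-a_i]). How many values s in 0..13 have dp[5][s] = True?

i\s   0   1   2   3   4   5   6   7   8   9  10  11  12  13
  0   T   F   F   F   F   F   F   F   F   F   F   F   F   F
  1   T   F   F   F   F   T   F   F   F   F   F   F   F   F
  2   T   F   F   F   F   T   F   F   F   T   F   F   F   F
  3   T   F   F   F   F   T   T   F   F   T   F   T   F   F
  4   T   F   F   F   F   T   T   F   F   T   F   T   T   F
  5   T   F   F   T   F   T   T   F   T   T   F   T   T   F
  6   T   F   F   T   T   T   T   T   T   T   T   T   T   T

8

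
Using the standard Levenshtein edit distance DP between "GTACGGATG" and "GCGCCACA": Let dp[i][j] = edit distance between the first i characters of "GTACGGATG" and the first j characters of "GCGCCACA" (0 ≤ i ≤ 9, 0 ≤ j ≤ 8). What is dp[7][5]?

   ''  G  C  G  C  C  A  C  A
''  0  1  2  3  4  5  6  7  8
 G  1  0  1  2  3  4  5  6  7
 T  2  1  1  2  3  4  5  6  7
 A  3  2  2  2  3  4  4  5  6
 C  4  3  2  3  2  3  4  4  5
 G  5  4  3  2  3  3  4  5  5
 G  6  5  4  3  3  4  4  5  6
 A  7  6  5  4  4  4  4  5  5
 T  8  7  6  5  5  5  5  5  6
 G  9  8  7  6  6  6  6  6  6

4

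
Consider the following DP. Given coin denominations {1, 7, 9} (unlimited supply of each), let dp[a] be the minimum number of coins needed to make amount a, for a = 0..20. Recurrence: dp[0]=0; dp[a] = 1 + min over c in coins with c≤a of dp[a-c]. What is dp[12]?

4

 a  0  1  2  3  4  5  6  7  8  9 10 11 12 13 14 15 16 17 18 19 20
dp  0  1  2  3  4  5  6  1  2  1  2  3  4  5  2  3  2  3  2  3  4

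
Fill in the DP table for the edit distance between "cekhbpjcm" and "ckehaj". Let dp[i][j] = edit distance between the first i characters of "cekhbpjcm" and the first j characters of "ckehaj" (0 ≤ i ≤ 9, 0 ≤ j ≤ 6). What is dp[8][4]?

6

   ''  c  k  e  h  a  j
''  0  1  2  3  4  5  6
 c  1  0  1  2  3  4  5
 e  2  1  1  1  2  3  4
 k  3  2  1  2  2  3  4
 h  4  3  2  2  2  3  4
 b  5  4  3  3  3  3  4
 p  6  5  4  4  4  4  4
 j  7  6  5  5  5  5  4
 c  8  7  6  6  6  6  5
 m  9  8  7  7  7  7  6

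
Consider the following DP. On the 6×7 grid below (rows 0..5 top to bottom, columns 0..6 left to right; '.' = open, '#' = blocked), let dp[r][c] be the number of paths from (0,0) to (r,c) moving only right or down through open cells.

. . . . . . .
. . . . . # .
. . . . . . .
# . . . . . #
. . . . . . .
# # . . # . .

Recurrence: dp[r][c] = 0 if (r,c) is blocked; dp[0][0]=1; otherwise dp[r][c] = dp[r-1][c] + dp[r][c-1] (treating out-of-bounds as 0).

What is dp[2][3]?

r\c   0   1   2   3   4   5   6
  0   1   1   1   1   1   1   1
  1   1   2   3   4   5   0   1
  2   1   3   6  10  15  15  16
  3   0   3   9  19  34  49   0
  4   0   3  12  31  65 114 114
  5   0   0  12  43   0 114 228

10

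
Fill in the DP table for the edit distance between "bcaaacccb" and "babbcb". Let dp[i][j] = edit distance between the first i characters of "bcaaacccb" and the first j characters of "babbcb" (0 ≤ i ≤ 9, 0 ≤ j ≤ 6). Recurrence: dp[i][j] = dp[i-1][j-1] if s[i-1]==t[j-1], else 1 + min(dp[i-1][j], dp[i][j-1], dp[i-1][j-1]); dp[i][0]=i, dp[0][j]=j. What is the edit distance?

5

   ''  b  a  b  b  c  b
''  0  1  2  3  4  5  6
 b  1  0  1  2  3  4  5
 c  2  1  1  2  3  3  4
 a  3  2  1  2  3  4  4
 a  4  3  2  2  3  4  5
 a  5  4  3  3  3  4  5
 c  6  5  4  4  4  3  4
 c  7  6  5  5  5  4  4
 c  8  7  6  6  6  5  5
 b  9  8  7  6  6  6  5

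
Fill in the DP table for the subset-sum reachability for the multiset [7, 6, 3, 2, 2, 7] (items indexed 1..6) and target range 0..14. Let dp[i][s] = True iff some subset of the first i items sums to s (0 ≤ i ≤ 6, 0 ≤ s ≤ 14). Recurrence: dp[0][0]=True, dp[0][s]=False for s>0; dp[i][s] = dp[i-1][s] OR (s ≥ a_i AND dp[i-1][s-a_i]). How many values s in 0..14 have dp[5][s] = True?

14

i\s   0   1   2   3   4   5   6   7   8   9  10  11  12  13  14
  0   T   F   F   F   F   F   F   F   F   F   F   F   F   F   F
  1   T   F   F   F   F   F   F   T   F   F   F   F   F   F   F
  2   T   F   F   F   F   F   T   T   F   F   F   F   F   T   F
  3   T   F   F   T   F   F   T   T   F   T   T   F   F   T   F
  4   T   F   T   T   F   T   T   T   T   T   T   T   T   T   F
  5   T   F   T   T   T   T   T   T   T   T   T   T   T   T   T
  6   T   F   T   T   T   T   T   T   T   T   T   T   T   T   T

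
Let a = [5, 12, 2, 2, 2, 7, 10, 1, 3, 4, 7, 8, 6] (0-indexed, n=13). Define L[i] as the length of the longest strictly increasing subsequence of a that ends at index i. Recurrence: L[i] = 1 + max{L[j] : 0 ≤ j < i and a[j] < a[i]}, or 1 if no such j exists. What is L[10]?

   i    0    1    2    3    4    5    6    7    8    9   10   11   12
a[i]    5   12    2    2    2    7   10    1    3    4    7    8    6
L[i]    1    2    1    1    1    2    3    1    2    3    4    5    4

4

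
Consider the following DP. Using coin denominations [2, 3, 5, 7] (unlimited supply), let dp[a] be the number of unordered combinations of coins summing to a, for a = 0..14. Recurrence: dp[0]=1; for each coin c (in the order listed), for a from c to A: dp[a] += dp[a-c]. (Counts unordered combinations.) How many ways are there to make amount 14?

9

after  coin     0     1     2     3     4     5     6     7     8     9    10    11    12    13    14
          2     1     0     1     0     1     0     1     0     1     0     1     0     1     0     1
          3     1     0     1     1     1     1     2     1     2     2     2     2     3     2     3
          5     1     0     1     1     1     2     2     2     3     3     4     4     5     5     6
          7     1     0     1     1     1     2     2     3     3     4     5     5     7     7     9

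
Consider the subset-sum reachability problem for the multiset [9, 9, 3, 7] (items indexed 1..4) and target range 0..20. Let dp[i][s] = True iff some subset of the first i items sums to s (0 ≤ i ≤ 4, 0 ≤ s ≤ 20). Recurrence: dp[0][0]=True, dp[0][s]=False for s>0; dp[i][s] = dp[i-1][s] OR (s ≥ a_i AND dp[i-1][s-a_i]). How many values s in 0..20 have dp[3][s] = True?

5

i\s   0   1   2   3   4   5   6   7   8   9  10  11  12  13  14  15  16  17  18  19  20
  0   T   F   F   F   F   F   F   F   F   F   F   F   F   F   F   F   F   F   F   F   F
  1   T   F   F   F   F   F   F   F   F   T   F   F   F   F   F   F   F   F   F   F   F
  2   T   F   F   F   F   F   F   F   F   T   F   F   F   F   F   F   F   F   T   F   F
  3   T   F   F   T   F   F   F   F   F   T   F   F   T   F   F   F   F   F   T   F   F
  4   T   F   F   T   F   F   F   T   F   T   T   F   T   F   F   F   T   F   T   T   F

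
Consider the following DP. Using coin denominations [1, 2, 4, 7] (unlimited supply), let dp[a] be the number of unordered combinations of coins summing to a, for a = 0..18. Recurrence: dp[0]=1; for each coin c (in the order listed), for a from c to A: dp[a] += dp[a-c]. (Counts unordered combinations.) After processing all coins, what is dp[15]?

30

after  coin     0     1     2     3     4     5     6     7     8     9    10    11    12    13    14    15    16    17    18
          1     1     1     1     1     1     1     1     1     1     1     1     1     1     1     1     1     1     1     1
          2     1     1     2     2     3     3     4     4     5     5     6     6     7     7     8     8     9     9    10
          4     1     1     2     2     4     4     6     6     9     9    12    12    16    16    20    20    25    25    30
          7     1     1     2     2     4     4     6     7    10    11    14    16    20    22    27    30    36    39    46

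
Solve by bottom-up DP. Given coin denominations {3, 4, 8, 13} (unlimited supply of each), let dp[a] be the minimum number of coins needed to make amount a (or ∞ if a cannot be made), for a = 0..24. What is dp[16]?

 a  0  1  2  3  4  5  6  7  8  9 10 11 12 13 14 15 16 17 18 19 20 21 22 23 24
dp  0  -  -  1  1  -  2  2  1  3  3  2  2  1  3  3  2  2  4  3  3  2  4  4  3
(- denotes ∞ / unreachable)

2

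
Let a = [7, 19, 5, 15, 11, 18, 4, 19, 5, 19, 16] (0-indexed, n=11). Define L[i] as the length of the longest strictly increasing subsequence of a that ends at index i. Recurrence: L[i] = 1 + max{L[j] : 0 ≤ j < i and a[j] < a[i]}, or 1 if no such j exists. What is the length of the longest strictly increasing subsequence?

4

   i    0    1    2    3    4    5    6    7    8    9   10
a[i]    7   19    5   15   11   18    4   19    5   19   16
L[i]    1    2    1    2    2    3    1    4    2    4    3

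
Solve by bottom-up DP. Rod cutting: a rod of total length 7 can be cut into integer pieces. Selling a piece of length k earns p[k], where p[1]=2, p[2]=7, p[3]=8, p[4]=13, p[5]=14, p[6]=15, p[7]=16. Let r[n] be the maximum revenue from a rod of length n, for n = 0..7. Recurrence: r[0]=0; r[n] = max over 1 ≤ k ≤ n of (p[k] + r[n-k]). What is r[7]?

   n    0    1    2    3    4    5    6    7
r[n]    0    2    7    9   14   16   21   23

23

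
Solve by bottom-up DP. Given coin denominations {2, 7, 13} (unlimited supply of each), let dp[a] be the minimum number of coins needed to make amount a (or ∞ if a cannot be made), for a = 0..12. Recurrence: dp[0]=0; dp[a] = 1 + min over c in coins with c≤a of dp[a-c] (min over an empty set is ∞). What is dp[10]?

 a  0  1  2  3  4  5  6  7  8  9 10 11 12
dp  0  -  1  -  2  -  3  1  4  2  5  3  6
(- denotes ∞ / unreachable)

5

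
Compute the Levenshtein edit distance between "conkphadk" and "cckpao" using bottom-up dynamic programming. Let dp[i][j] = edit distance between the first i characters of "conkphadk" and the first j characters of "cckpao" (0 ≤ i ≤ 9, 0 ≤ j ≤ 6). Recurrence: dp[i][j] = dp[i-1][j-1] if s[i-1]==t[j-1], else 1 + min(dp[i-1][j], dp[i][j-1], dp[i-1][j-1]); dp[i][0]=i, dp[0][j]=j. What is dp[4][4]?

3

   ''  c  c  k  p  a  o
''  0  1  2  3  4  5  6
 c  1  0  1  2  3  4  5
 o  2  1  1  2  3  4  4
 n  3  2  2  2  3  4  5
 k  4  3  3  2  3  4  5
 p  5  4  4  3  2  3  4
 h  6  5  5  4  3  3  4
 a  7  6  6  5  4  3  4
 d  8  7  7  6  5  4  4
 k  9  8  8  7  6  5  5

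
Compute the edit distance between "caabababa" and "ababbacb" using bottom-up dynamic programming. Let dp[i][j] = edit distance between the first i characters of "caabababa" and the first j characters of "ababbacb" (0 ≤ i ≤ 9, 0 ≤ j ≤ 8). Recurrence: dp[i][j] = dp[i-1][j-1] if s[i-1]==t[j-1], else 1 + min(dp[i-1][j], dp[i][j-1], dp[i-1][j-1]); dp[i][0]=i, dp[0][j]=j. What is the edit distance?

   ''  a  b  a  b  b  a  c  b
''  0  1  2  3  4  5  6  7  8
 c  1  1  2  3  4  5  6  6  7
 a  2  1  2  2  3  4  5  6  7
 a  3  2  2  2  3  4  4  5  6
 b  4  3  2  3  2  3  4  5  5
 a  5  4  3  2  3  3  3  4  5
 b  6  5  4  3  2  3  4  4  4
 a  7  6  5  4  3  3  3  4  5
 b  8  7  6  5  4  3  4  4  4
 a  9  8  7  6  5  4  3  4  5

5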